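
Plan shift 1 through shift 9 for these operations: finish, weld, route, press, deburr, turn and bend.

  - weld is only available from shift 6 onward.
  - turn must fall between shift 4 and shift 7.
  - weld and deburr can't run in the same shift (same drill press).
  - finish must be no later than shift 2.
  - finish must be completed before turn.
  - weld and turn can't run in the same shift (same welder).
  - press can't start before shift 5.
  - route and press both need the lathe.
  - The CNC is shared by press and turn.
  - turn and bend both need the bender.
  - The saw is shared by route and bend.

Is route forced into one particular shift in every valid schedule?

No

route can be shift 1 (e.g. weld -> shift 6; finish -> shift 1; deburr -> shift 1; bend -> shift 2; route -> shift 1; press -> shift 5; turn -> shift 4) or shift 2 (e.g. turn in shift 4, bend in shift 1, finish in shift 1, route in shift 2, press in shift 5, deburr in shift 1, weld in shift 6).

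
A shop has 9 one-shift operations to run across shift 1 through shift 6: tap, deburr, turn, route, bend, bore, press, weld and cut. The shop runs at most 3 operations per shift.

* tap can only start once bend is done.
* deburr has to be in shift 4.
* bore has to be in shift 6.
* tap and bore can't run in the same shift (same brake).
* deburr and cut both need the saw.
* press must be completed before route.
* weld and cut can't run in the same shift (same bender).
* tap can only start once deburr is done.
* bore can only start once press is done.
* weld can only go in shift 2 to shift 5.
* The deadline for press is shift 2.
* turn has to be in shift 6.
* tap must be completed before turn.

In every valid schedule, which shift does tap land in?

shift 5

deburr is fixed at shift 4 and must come before tap, so tap is at least shift 5.
turn is fixed at shift 6 and must come after tap, so tap is at most shift 5.
So tap must be shift 5.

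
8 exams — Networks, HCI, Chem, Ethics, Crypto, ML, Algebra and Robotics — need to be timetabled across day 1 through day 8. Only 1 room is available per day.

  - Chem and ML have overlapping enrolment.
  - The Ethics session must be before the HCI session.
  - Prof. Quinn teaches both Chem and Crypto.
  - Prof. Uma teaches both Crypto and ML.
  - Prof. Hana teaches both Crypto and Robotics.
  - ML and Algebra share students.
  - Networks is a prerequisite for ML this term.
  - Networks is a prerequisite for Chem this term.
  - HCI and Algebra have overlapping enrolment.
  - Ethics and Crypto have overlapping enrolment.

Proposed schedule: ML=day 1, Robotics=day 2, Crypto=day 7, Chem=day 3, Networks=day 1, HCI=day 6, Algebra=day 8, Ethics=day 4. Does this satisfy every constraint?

The Ethics session must be before the HCI session — holds.
Prof. Hana teaches both Crypto and Robotics — holds.
Prof. Uma teaches both Crypto and ML — holds.
ML and Algebra share students — holds.
Networks is a prerequisite for Chem this term — holds.
Networks is a prerequisite for ML this term — violated.
Chem and ML have overlapping enrolment — holds.
HCI and Algebra have overlapping enrolment — holds.
Prof. Quinn teaches both Chem and Crypto — holds.
Only 1 room is available per day — violated.
Ethics and Crypto have overlapping enrolment — holds.

Invalid. Only 1 room is available per day.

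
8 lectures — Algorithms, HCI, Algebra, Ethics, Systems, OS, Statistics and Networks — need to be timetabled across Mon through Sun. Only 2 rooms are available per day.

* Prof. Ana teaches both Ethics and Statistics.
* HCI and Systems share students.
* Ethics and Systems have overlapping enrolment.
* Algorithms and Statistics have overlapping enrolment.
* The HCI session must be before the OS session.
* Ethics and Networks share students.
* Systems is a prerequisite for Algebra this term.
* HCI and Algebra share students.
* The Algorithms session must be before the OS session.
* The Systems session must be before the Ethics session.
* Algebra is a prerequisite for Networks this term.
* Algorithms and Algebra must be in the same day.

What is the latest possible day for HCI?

Sat

Downstream work caps HCI at Sat.
HCI at Sat is achievable: Systems -> Mon; HCI -> Sat; Algebra -> Tue; Statistics -> Mon; Algorithms -> Tue; OS -> Sun; Networks -> Thu; Ethics -> Wed.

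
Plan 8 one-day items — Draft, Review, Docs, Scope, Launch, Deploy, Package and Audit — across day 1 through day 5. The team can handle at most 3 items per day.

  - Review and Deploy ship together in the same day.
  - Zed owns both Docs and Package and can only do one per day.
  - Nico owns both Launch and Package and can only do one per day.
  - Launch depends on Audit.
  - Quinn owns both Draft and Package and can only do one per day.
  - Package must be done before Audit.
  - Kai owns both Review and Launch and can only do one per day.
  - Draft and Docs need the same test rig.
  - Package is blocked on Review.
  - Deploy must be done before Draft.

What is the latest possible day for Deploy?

day 2

Deploy must be in the same day as Review, which can't be after day 2, so Deploy is at most day 2.
Deploy at day 2 is achievable: Draft -> day 4; Launch -> day 5; Deploy -> day 2; Scope -> day 1; Package -> day 3; Review -> day 2; Audit -> day 4; Docs -> day 1.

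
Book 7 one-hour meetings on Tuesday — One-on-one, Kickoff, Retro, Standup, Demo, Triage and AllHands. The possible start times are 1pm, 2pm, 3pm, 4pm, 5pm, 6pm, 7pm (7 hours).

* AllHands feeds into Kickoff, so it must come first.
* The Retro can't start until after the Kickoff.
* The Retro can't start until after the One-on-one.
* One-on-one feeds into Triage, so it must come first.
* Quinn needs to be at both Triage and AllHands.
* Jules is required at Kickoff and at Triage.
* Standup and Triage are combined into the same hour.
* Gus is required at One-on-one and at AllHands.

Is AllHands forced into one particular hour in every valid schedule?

AllHands can be 1pm (e.g. Kickoff -> 2pm, Demo -> 1pm, Standup -> 3pm, Retro -> 3pm, AllHands -> 1pm, Triage -> 3pm, One-on-one -> 2pm) or 2pm (e.g. AllHands -> 2pm, Demo -> 1pm, Triage -> 4pm, One-on-one -> 1pm, Retro -> 4pm, Kickoff -> 3pm, Standup -> 4pm).

No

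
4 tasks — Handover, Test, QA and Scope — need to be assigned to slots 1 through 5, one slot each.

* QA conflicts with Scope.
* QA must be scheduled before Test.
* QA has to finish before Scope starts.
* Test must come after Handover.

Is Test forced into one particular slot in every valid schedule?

Test can be 2 (e.g. QA -> 1; Test -> 2; Handover -> 1; Scope -> 2) or 3 (e.g. QA -> 1, Handover -> 1, Scope -> 2, Test -> 3).

No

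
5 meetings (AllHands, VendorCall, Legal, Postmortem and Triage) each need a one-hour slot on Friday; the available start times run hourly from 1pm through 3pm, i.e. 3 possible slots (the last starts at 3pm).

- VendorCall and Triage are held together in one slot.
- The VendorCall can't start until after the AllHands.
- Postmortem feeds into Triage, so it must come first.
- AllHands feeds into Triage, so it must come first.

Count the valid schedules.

15

Splitting on AllHands: it can be 1pm (9), 2pm (6). Listing each branch's schedules as (VendorCall, Legal, Postmortem, Triage):
AllHands=1pm: (2pm,1pm,1pm,2pm) (2pm,2pm,1pm,2pm) (2pm,3pm,1pm,2pm) (3pm,1pm,1pm,3pm) (3pm,1pm,2pm,3pm) (3pm,2pm,1pm,3pm) (3pm,2pm,2pm,3pm) (3pm,3pm,1pm,3pm) (3pm,3pm,2pm,3pm) — 9.
AllHands=2pm: (3pm,1pm,1pm,3pm) (3pm,1pm,2pm,3pm) (3pm,2pm,1pm,3pm) (3pm,2pm,2pm,3pm) (3pm,3pm,1pm,3pm) (3pm,3pm,2pm,3pm) — 6.
Summing: 9 + 6 = 15.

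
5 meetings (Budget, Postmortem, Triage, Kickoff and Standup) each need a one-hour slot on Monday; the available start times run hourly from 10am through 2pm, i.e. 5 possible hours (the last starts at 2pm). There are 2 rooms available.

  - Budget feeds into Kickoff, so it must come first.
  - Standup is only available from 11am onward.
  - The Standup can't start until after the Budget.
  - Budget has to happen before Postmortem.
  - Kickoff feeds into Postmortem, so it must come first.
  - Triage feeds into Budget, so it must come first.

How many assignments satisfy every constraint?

13

Splitting on Budget: it can be 11am (9), 12pm (4). Listing each branch's schedules as (Postmortem, Triage, Kickoff, Standup):
Budget=11am: (1pm,10am,12pm,12pm) (1pm,10am,12pm,1pm) (1pm,10am,12pm,2pm) (2pm,10am,12pm,12pm) (2pm,10am,12pm,1pm) (2pm,10am,12pm,2pm) (2pm,10am,1pm,12pm) (2pm,10am,1pm,1pm) (2pm,10am,1pm,2pm) — 9.
Budget=12pm: (2pm,10am,1pm,1pm) (2pm,10am,1pm,2pm) (2pm,11am,1pm,1pm) (2pm,11am,1pm,2pm) — 4.
Summing: 9 + 4 = 13.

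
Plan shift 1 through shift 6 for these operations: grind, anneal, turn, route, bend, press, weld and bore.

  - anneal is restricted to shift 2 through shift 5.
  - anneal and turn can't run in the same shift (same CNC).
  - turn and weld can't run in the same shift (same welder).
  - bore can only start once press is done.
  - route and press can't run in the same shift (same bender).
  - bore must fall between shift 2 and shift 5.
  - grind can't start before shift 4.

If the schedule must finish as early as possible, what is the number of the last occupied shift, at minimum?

shift 4

The precedence chain requires at least 2 distinct shifts.
grind can't be placed before shift 4, so the schedule must run through at least shift 4.
4 works (last occupied shift: shift 4): for example bore in shift 2, bend in shift 1, grind in shift 4, turn in shift 1, route in shift 2, anneal in shift 2, weld in shift 2, press in shift 1.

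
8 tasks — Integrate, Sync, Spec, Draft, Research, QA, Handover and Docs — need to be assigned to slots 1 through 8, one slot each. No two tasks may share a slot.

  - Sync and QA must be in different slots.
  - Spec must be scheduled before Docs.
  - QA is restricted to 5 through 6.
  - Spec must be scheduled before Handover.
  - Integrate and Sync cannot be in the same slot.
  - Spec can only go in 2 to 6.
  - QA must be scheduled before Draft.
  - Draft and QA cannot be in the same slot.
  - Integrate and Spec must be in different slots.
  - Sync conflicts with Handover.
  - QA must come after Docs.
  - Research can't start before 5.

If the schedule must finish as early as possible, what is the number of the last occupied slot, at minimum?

The precedence chain requires at least 4 distinct slots.
With at most 1 per slot and 8 tasks, at least 8 slots are needed.
Propagating the time windows through the other constraints, Draft can't land before 6, so the schedule must run through at least slot 6.
8 works (last occupied slot: 8): for example Handover in 4, Draft in 7, Docs in 3, Sync in 8, QA in 5, Integrate in 1, Research in 6, Spec in 2.

8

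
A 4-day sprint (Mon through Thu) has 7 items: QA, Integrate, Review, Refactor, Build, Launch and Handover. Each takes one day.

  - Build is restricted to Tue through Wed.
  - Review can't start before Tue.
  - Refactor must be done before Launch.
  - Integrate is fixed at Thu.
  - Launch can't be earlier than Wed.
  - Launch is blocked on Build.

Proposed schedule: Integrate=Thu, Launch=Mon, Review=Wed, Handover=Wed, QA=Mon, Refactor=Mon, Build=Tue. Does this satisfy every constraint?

No — it violates: Launch can't be earlier than Wed

Launch can't be earlier than Wed — violated.
Refactor must be done before Launch — violated.
Review can't start before Tue — holds.
Launch is blocked on Build — violated.
Build is restricted to Tue through Wed — holds.
Integrate is fixed at Thu — holds.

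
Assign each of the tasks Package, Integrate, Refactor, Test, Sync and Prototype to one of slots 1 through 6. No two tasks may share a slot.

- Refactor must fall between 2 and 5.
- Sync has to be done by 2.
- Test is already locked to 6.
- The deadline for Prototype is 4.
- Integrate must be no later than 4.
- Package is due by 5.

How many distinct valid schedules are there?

22

Splitting on Package: it can be 1 (2), 2 (2), 3 (4), 4 (4), 5 (10). Listing each branch's schedules as (Integrate, Refactor, Test, Sync, Prototype):
Package=1: (3,5,6,2,4) (4,5,6,2,3) — 2.
Package=2: (3,5,6,1,4) (4,5,6,1,3) — 2.
Package=3: (1,5,6,2,4) (2,5,6,1,4) (4,5,6,1,2) (4,5,6,2,1) — 4.
Package=4: (1,5,6,2,3) (2,5,6,1,3) (3,5,6,1,2) (3,5,6,2,1) — 4.
Package=5: (1,3,6,2,4) (1,4,6,2,3) (2,3,6,1,4) (2,4,6,1,3) (3,2,6,1,4) (3,4,6,1,2) (3,4,6,2,1) (4,2,6,1,3) (4,3,6,1,2) (4,3,6,2,1) — 10.
Summing: 2 + 2 + 4 + 4 + 10 = 22.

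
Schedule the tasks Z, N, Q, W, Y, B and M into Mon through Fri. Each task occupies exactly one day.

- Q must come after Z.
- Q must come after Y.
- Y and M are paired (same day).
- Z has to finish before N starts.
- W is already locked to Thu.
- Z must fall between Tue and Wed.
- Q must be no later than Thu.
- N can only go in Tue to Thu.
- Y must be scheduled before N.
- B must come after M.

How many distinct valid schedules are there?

39

Splitting on Z: it can be Tue (30), Wed (9). Listing each branch's schedules as (N, Q, W, Y, B, M):
Z=Tue: (Wed,Wed,Thu,Mon,Tue,Mon) (Wed,Wed,Thu,Mon,Wed,Mon) (Wed,Wed,Thu,Mon,Thu,Mon) (Wed,Wed,Thu,Mon,Fri,Mon) (Wed,Wed,Thu,Tue,Wed,Tue) (Wed,Wed,Thu,Tue,Thu,Tue) (Wed,Wed,Thu,Tue,Fri,Tue) (Wed,Thu,Thu,Mon,Tue,Mon) (Wed,Thu,Thu,Mon,Wed,Mon) (Wed,Thu,Thu,Mon,Thu,Mon) (Wed,Thu,Thu,Mon,Fri,Mon) (Wed,Thu,Thu,Tue,Wed,Tue) (Wed,Thu,Thu,Tue,Thu,Tue) (Wed,Thu,Thu,Tue,Fri,Tue) (Thu,Wed,Thu,Mon,Tue,Mon) (Thu,Wed,Thu,Mon,Wed,Mon) (Thu,Wed,Thu,Mon,Thu,Mon) (Thu,Wed,Thu,Mon,Fri,Mon) (Thu,Wed,Thu,Tue,Wed,Tue) (Thu,Wed,Thu,Tue,Thu,Tue) (Thu,Wed,Thu,Tue,Fri,Tue) (Thu,Thu,Thu,Mon,Tue,Mon) (Thu,Thu,Thu,Mon,Wed,Mon) (Thu,Thu,Thu,Mon,Thu,Mon) (Thu,Thu,Thu,Mon,Fri,Mon) (Thu,Thu,Thu,Tue,Wed,Tue) (Thu,Thu,Thu,Tue,Thu,Tue) (Thu,Thu,Thu,Tue,Fri,Tue) (Thu,Thu,Thu,Wed,Thu,Wed) (Thu,Thu,Thu,Wed,Fri,Wed) — 30.
Z=Wed: (Thu,Thu,Thu,Mon,Tue,Mon) (Thu,Thu,Thu,Mon,Wed,Mon) (Thu,Thu,Thu,Mon,Thu,Mon) (Thu,Thu,Thu,Mon,Fri,Mon) (Thu,Thu,Thu,Tue,Wed,Tue) (Thu,Thu,Thu,Tue,Thu,Tue) (Thu,Thu,Thu,Tue,Fri,Tue) (Thu,Thu,Thu,Wed,Thu,Wed) (Thu,Thu,Thu,Wed,Fri,Wed) — 9.
Summing: 30 + 9 = 39.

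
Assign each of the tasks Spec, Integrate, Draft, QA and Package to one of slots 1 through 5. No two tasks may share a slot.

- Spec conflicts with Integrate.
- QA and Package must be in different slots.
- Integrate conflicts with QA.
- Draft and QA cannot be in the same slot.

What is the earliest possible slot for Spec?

1

Spec at 1 is achievable: Integrate=2; Package=5; Spec=1; QA=4; Draft=3.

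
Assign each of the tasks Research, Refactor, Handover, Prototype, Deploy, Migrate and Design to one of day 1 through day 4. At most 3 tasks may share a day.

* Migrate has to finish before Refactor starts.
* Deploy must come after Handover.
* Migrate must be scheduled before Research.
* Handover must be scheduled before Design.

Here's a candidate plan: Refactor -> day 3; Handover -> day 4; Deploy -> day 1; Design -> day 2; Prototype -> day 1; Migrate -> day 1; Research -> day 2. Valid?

No — it violates: Deploy must come after Handover

At most 3 tasks may share a day — holds.
Deploy must come after Handover — violated.
Migrate has to finish before Refactor starts — holds.
Migrate must be scheduled before Research — holds.
Handover must be scheduled before Design — violated.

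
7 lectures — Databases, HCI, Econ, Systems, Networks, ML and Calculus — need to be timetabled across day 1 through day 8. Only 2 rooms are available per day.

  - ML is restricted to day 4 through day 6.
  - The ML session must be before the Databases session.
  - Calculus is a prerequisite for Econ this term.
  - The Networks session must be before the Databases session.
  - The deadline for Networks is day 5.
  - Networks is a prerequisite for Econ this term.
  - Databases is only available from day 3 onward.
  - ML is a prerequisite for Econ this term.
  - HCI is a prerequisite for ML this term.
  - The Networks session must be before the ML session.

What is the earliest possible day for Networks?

day 1

Networks's own window allows nothing later than day 5.
Networks at day 1 is achievable: HCI -> day 1, ML -> day 4, Econ -> day 5, Systems -> day 2, Calculus -> day 2, Databases -> day 5, Networks -> day 1.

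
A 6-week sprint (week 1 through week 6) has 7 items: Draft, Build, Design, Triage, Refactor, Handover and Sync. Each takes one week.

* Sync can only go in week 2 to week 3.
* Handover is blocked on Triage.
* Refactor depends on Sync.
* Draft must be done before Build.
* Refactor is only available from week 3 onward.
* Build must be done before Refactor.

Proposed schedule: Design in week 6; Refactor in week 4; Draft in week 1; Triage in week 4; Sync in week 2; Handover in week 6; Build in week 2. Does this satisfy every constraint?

Valid

Handover is blocked on Triage — holds.
Build must be done before Refactor — holds.
Refactor is only available from week 3 onward — holds.
Draft must be done before Build — holds.
Refactor depends on Sync — holds.
Sync can only go in week 2 to week 3 — holds.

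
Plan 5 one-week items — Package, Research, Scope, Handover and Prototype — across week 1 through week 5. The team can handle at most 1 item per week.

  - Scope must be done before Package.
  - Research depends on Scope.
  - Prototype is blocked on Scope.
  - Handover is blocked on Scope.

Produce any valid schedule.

Scope -> week 1; Research -> week 3; Package -> week 2; Handover -> week 4; Prototype -> week 5

Checking: Scope(week 1) before Prototype(week 5); Scope(week 1) before Handover(week 4); Scope(week 1) before Package(week 2); Scope(week 1) before Research(week 3); max 1 per week (cap 1).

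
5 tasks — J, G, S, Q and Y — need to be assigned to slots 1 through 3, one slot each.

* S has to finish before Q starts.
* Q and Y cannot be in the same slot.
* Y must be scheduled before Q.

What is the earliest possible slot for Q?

2

Precedence pushes Q to at least 2.
Q at 2 is achievable: Y in 1, J in 1, S in 1, G in 1, Q in 2.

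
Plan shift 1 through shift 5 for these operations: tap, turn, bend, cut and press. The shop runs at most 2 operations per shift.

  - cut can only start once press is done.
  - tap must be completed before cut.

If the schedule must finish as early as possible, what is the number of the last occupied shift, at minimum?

shift 3

The precedence chain requires at least 2 distinct shifts.
With at most 2 per shift and 5 operations, at least 3 shifts are needed.
3 works (last occupied shift: shift 3): for example tap=shift 1, press=shift 1, cut=shift 2, turn=shift 2, bend=shift 3.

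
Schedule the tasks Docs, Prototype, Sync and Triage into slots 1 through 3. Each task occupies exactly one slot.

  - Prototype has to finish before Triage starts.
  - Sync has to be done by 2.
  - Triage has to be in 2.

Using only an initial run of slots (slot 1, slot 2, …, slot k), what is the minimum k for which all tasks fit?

2

The precedence chain requires at least 2 distinct slots.
2 works (last occupied slot: 2): for example Docs -> 1, Prototype -> 1, Sync -> 1, Triage -> 2.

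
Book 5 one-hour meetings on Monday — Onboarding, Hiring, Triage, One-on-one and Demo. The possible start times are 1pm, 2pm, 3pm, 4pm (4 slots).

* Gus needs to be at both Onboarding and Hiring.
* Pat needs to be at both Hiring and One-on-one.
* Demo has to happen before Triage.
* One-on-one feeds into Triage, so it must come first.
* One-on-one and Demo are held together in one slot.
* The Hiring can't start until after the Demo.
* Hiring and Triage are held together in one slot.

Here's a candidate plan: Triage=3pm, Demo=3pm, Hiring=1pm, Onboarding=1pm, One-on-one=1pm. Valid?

One-on-one and Demo are held together in one slot — violated.
The Hiring can't start until after the Demo — violated.
Gus needs to be at both Onboarding and Hiring — violated.
One-on-one feeds into Triage, so it must come first — holds.
Demo has to happen before Triage — violated.
Hiring and Triage are held together in one slot — violated.
Pat needs to be at both Hiring and One-on-one — violated.

No. The Hiring can't start until after the Demo is not satisfied.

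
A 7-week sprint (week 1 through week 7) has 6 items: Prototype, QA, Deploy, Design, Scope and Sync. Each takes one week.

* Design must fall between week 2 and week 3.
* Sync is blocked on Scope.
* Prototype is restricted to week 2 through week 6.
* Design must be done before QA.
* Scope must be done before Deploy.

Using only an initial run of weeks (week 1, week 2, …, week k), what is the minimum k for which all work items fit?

3 weeks

The precedence chain requires at least 2 distinct weeks.
Propagating the time windows through the other constraints, QA can't land before week 3, so the schedule must run through at least week 3.
3 works (last occupied week: week 3): for example QA=week 3; Sync=week 2; Design=week 2; Scope=week 1; Prototype=week 2; Deploy=week 2.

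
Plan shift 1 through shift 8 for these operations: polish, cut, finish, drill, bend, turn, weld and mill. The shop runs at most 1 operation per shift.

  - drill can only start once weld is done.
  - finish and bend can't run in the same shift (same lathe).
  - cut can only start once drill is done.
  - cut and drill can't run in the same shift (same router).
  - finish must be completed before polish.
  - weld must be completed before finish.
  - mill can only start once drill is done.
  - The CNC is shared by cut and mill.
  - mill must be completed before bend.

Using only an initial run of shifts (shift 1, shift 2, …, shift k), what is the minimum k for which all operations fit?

The precedence chain requires at least 4 distinct shifts.
With at most 1 per shift and 8 operations, at least 8 shifts are needed.
8 works (last occupied shift: shift 8): for example turn in shift 8, mill in shift 4, cut in shift 6, bend in shift 7, weld in shift 1, finish in shift 3, polish in shift 5, drill in shift 2.

8 shifts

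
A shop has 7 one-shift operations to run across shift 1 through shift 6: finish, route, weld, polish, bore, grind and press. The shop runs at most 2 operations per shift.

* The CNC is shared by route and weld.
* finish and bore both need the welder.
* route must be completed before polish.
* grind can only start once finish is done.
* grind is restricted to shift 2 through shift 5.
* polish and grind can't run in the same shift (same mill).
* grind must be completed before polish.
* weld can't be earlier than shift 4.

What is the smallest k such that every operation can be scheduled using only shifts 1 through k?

The precedence chain requires at least 3 distinct shifts.
With at most 2 per shift and 7 operations, at least 4 shifts are needed.
weld can't be placed before shift 4, so the schedule must run through at least shift 4.
4 works (last occupied shift: shift 4): for example finish in shift 1; press in shift 3; polish in shift 3; bore in shift 2; weld in shift 4; route in shift 1; grind in shift 2.

4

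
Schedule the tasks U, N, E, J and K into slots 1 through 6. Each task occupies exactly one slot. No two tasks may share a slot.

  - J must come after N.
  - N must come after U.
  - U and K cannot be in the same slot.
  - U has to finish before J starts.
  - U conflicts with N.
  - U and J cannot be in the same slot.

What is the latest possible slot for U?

4

Downstream work caps U at 4.
U at 4 is achievable: E in 1; U in 4; J in 6; N in 5; K in 2.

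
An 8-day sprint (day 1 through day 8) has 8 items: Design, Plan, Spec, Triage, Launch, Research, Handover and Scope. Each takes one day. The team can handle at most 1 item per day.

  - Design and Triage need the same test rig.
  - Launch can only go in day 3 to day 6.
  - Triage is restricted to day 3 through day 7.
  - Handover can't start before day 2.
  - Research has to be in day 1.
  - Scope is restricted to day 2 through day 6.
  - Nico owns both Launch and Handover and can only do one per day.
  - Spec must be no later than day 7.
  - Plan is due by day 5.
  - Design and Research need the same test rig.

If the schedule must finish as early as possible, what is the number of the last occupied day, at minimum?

With at most 1 per day and 8 tasks, at least 8 days are needed.
Triage can't be placed before day 3, so the schedule must run through at least day 3.
8 works (last occupied day: day 8): for example Spec=day 6; Scope=day 5; Launch=day 3; Plan=day 2; Handover=day 7; Research=day 1; Triage=day 4; Design=day 8.

8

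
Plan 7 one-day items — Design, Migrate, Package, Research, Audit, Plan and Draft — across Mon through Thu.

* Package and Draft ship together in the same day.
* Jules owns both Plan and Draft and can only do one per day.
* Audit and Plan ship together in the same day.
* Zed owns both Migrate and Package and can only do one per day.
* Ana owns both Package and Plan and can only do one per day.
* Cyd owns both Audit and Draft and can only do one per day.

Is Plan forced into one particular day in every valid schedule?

Plan can be Mon (e.g. Plan in Mon; Package in Tue; Research in Mon; Draft in Tue; Migrate in Mon; Audit in Mon; Design in Mon) or Tue (e.g. Plan=Tue, Migrate=Mon, Package=Wed, Design=Mon, Audit=Tue, Draft=Wed, Research=Mon).

No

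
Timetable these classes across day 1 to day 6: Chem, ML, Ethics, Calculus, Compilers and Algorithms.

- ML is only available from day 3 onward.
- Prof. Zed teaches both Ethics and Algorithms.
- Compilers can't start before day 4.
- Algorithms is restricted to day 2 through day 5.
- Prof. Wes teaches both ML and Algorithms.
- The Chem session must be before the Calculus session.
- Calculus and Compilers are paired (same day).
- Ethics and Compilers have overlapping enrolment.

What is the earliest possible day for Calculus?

Calculus must be in the same day as Compilers, which can't be before day 4, so Calculus is at least day 4.
Calculus at day 4 is achievable: Chem in day 1, Calculus in day 4, Ethics in day 1, ML in day 3, Algorithms in day 2, Compilers in day 4.

day 4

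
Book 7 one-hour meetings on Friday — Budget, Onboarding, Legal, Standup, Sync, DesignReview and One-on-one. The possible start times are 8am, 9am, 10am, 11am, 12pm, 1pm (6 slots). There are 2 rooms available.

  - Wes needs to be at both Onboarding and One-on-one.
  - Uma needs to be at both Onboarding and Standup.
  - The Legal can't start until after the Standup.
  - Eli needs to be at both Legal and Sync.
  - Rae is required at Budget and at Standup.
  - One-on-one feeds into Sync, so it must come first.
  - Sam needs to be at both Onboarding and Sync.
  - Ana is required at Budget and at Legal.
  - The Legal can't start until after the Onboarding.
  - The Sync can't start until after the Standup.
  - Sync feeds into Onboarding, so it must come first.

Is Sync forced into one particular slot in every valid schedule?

No

Sync can be 9am (e.g. Onboarding in 10am, DesignReview in 10am, Legal in 11am, Sync in 9am, Standup in 8am, One-on-one in 8am, Budget in 9am) or 10am (e.g. Legal=12pm; One-on-one=8am; Onboarding=11am; DesignReview=9am; Standup=8am; Sync=10am; Budget=9am).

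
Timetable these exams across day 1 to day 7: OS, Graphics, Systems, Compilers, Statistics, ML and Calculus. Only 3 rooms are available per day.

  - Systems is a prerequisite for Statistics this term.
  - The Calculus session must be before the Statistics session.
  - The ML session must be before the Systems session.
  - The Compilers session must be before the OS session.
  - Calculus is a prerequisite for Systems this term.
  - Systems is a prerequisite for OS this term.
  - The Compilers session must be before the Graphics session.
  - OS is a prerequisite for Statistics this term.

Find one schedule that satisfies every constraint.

Graphics -> day 2; Calculus -> day 1; ML -> day 1; Systems -> day 2; Statistics -> day 4; Compilers -> day 1; OS -> day 3

Checking: Systems(day 2) before Statistics(day 4); ML(day 1) before Systems(day 2); Calculus(day 1) before Statistics(day 4); Compilers(day 1) before Graphics(day 2); Calculus(day 1) before Systems(day 2); Systems(day 2) before OS(day 3); OS(day 3) before Statistics(day 4); Compilers(day 1) before OS(day 3); max 3 per day (cap 3).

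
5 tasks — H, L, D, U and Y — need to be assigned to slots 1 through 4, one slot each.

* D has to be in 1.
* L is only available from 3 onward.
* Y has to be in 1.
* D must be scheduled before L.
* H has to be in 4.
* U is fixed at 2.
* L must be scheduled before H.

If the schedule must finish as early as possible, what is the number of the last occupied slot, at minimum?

slot 4

The precedence chain requires at least 3 distinct slots.
H can't be placed before 4, so the schedule must run through at least slot 4.
4 works (last occupied slot: 4): for example H in 4; Y in 1; L in 3; U in 2; D in 1.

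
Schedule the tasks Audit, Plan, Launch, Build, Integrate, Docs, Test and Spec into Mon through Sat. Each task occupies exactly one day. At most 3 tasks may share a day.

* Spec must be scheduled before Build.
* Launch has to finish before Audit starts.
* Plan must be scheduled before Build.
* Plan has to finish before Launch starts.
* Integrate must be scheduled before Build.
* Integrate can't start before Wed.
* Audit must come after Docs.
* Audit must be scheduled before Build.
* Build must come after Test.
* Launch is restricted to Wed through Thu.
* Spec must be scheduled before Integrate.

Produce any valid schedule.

Test -> Tue, Launch -> Wed, Docs -> Mon, Integrate -> Wed, Plan -> Mon, Audit -> Thu, Spec -> Mon, Build -> Fri

Checking: Spec(Mon) before Integrate(Wed); Docs(Mon) before Audit(Thu); Plan(Mon) before Launch(Wed); Launch(Wed) before Audit(Thu); Audit(Thu) before Build(Fri); Test(Tue) before Build(Fri); Integrate(Wed) before Build(Fri); Spec(Mon) before Build(Fri); Plan(Mon) before Build(Fri); Launch=Wed in [Wed,Thu]; Integrate=Wed in [Wed,Sat]; max 3 per day (cap 3).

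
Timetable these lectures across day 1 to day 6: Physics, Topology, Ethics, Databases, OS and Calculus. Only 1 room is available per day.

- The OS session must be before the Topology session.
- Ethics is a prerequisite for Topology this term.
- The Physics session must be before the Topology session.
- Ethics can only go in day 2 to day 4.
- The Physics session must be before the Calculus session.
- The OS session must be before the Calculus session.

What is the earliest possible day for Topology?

Precedence pushes Topology to at least day 3.
Topology at day 4 is achievable: Topology -> day 4, Physics -> day 1, Calculus -> day 5, OS -> day 3, Databases -> day 6, Ethics -> day 2.
Nothing earlier works — the capacity limit rule out every day before day 4.

day 4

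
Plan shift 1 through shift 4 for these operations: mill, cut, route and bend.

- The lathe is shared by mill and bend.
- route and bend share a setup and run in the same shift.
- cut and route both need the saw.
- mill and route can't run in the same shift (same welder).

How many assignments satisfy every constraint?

36

Splitting on mill: it can be shift 1 (9), shift 2 (9), shift 3 (9), shift 4 (9). Listing each branch's schedules as (cut, route, bend) by shift number:
mill=shift 1: (1,2,2) (1,3,3) (1,4,4) (2,3,3) (2,4,4) (3,2,2) (3,4,4) (4,2,2) (4,3,3) — 9.
mill=shift 2: (1,3,3) (1,4,4) (2,1,1) (2,3,3) (2,4,4) (3,1,1) (3,4,4) (4,1,1) (4,3,3) — 9.
mill=shift 3: (1,2,2) (1,4,4) (2,1,1) (2,4,4) (3,1,1) (3,2,2) (3,4,4) (4,1,1) (4,2,2) — 9.
mill=shift 4: (1,2,2) (1,3,3) (2,1,1) (2,3,3) (3,1,1) (3,2,2) (4,1,1) (4,2,2) (4,3,3) — 9.
Summing: 9 + 9 + 9 + 9 = 36.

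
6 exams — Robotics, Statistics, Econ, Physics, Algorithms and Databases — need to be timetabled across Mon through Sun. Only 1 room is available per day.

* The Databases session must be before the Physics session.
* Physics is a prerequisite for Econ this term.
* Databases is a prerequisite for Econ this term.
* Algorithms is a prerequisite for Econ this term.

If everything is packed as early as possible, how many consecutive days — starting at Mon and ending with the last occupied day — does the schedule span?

The precedence chain requires at least 3 distinct days.
With at most 1 per day and 6 exams, at least 6 days are needed.
6 works (last occupied day: Sat): for example Econ -> Thu; Robotics -> Fri; Algorithms -> Wed; Physics -> Tue; Statistics -> Sat; Databases -> Mon.

6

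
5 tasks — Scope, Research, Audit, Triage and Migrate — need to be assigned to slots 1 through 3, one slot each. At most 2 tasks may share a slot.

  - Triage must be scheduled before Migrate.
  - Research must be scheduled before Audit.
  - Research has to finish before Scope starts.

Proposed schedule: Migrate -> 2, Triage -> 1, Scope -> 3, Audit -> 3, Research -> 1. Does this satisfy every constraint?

Research must be scheduled before Audit — holds.
At most 2 tasks may share a slot — holds.
Triage must be scheduled before Migrate — holds.
Research has to finish before Scope starts — holds.

Yes, all constraints hold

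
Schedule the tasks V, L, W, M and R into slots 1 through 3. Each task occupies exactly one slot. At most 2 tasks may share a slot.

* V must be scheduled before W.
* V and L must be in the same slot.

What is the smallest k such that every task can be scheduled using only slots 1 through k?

The precedence chain requires at least 2 distinct slots.
With at most 2 per slot and 5 tasks, at least 3 slots are needed.
3 works (last occupied slot: 3): for example M in 2; V in 1; W in 2; L in 1; R in 3.

3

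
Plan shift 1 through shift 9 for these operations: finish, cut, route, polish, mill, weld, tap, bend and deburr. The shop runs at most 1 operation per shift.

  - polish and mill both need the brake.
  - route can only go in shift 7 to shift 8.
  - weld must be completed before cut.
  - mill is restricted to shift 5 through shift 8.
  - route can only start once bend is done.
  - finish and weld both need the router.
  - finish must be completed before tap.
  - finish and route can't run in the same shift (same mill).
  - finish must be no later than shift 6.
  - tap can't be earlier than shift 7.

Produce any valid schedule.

tap -> shift 8; weld -> shift 2; polish -> shift 6; finish -> shift 1; mill -> shift 5; bend -> shift 4; cut -> shift 3; deburr -> shift 9; route -> shift 7

Checking: finish(shift 1) before tap(shift 8); weld(shift 2) before cut(shift 3); bend(shift 4) before route(shift 7); polish(shift 6) != mill(shift 5); finish(shift 1) != route(shift 7); finish(shift 1) != weld(shift 2); route=shift 7 in [shift 7,shift 8]; tap=shift 8 in [shift 7,shift 9]; finish=shift 1 in [shift 1,shift 6]; mill=shift 5 in [shift 5,shift 8]; max 1 per shift (cap 1).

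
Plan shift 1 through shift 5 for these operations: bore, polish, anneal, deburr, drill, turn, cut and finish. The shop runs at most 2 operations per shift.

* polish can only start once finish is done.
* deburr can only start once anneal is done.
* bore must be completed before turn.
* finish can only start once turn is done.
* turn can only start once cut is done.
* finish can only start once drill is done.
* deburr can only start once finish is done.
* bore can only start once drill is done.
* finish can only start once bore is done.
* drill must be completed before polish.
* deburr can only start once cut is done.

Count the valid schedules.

Splitting on anneal: it can be shift 1 (1), shift 2 (1), shift 3 (2), shift 4 (2). Listing each branch's schedules as (bore, polish, deburr, drill, turn, cut, finish) by shift number:
anneal=shift 1: (2,5,5,1,3,2,4) — 1.
anneal=shift 2: (2,5,5,1,3,1,4) — 1.
anneal=shift 3: (2,5,5,1,3,1,4) (2,5,5,1,3,2,4) — 2.
anneal=shift 4: (2,5,5,1,3,1,4) (2,5,5,1,3,2,4) — 2.
Summing: 1 + 1 + 2 + 2 = 6.

6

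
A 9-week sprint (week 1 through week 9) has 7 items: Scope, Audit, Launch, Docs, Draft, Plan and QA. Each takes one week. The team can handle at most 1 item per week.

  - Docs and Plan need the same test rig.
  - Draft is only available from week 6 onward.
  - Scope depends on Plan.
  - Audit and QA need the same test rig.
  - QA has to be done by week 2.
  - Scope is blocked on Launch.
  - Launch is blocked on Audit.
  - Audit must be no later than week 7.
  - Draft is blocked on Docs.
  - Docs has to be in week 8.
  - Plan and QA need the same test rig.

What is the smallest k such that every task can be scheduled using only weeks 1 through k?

The precedence chain requires at least 3 distinct weeks.
With at most 1 per week and 7 tasks, at least 7 weeks are needed.
Propagating the time windows through the other constraints, Draft can't land before week 9, so the schedule must run through at least week 9.
9 works (last occupied week: week 9): for example Launch=week 3, QA=week 1, Scope=week 5, Draft=week 9, Audit=week 2, Plan=week 4, Docs=week 8.

9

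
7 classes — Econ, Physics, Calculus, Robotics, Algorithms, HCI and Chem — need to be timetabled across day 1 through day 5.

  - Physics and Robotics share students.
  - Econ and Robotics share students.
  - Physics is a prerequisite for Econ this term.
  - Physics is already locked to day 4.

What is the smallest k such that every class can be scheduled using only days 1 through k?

The precedence chain requires at least 2 distinct days.
Propagating the time windows through the other constraints, Econ can't land before day 5, so the schedule must run through at least day 5.
5 works (last occupied day: day 5): for example Econ=day 5, HCI=day 1, Calculus=day 1, Physics=day 4, Chem=day 1, Robotics=day 1, Algorithms=day 1.

5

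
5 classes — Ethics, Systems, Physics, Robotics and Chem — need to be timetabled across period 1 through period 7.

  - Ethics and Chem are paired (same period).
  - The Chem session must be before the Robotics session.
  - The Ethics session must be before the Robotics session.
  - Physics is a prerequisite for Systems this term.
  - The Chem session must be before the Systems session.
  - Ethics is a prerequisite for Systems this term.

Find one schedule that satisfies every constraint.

Robotics=period 2, Physics=period 1, Ethics=period 1, Systems=period 2, Chem=period 1

Checking: Chem(period 1) before Robotics(period 2); Ethics(period 1) before Robotics(period 2); Chem(period 1) before Systems(period 2); Ethics(period 1) before Systems(period 2); Physics(period 1) before Systems(period 2); Ethics = Chem = period 1.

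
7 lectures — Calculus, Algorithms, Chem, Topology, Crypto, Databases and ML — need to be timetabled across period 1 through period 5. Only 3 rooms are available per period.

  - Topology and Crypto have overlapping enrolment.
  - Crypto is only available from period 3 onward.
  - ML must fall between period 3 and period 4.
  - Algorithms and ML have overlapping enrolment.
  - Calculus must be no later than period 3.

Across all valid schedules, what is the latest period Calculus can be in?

period 3

Calculus's own window allows nothing later than period 3.
Calculus at period 3 is achievable: Algorithms=period 1; Chem=period 1; Databases=period 2; Calculus=period 3; Topology=period 1; Crypto=period 3; ML=period 3.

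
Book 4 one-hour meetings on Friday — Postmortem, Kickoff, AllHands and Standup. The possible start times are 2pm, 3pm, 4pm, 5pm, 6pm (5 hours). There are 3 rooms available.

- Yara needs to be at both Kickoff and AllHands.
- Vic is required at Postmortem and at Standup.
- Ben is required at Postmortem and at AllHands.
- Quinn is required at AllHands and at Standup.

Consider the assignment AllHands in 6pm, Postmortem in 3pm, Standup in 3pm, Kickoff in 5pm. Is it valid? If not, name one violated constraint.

Yara needs to be at both Kickoff and AllHands — holds.
Ben is required at Postmortem and at AllHands — holds.
Vic is required at Postmortem and at Standup — violated.
Quinn is required at AllHands and at Standup — holds.
There are 3 rooms available — holds.

No — it violates: Vic is required at Postmortem and at Standup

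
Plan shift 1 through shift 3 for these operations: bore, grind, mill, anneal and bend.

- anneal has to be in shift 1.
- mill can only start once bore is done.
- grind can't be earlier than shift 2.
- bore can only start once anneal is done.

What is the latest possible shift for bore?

shift 2

Precedence pushes bore to at least shift 2; downstream work caps bore at shift 2.
bore at shift 2 is achievable: mill -> shift 3, anneal -> shift 1, bend -> shift 1, bore -> shift 2, grind -> shift 2.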